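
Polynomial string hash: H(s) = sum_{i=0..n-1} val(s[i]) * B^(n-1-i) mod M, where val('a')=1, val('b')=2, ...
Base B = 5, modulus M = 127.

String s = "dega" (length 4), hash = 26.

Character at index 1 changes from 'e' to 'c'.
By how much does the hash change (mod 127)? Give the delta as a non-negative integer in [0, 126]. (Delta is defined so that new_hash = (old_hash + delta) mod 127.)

Answer: 77

Derivation:
Delta formula: (val(new) - val(old)) * B^(n-1-k) mod M
  val('c') - val('e') = 3 - 5 = -2
  B^(n-1-k) = 5^2 mod 127 = 25
  Delta = -2 * 25 mod 127 = 77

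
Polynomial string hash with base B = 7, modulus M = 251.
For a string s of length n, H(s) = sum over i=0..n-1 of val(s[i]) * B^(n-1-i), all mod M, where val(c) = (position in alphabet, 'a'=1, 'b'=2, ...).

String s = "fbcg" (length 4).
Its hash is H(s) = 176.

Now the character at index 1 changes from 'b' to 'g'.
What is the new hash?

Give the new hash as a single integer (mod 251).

Answer: 170

Derivation:
val('b') = 2, val('g') = 7
Position k = 1, exponent = n-1-k = 2
B^2 mod M = 7^2 mod 251 = 49
Delta = (7 - 2) * 49 mod 251 = 245
New hash = (176 + 245) mod 251 = 170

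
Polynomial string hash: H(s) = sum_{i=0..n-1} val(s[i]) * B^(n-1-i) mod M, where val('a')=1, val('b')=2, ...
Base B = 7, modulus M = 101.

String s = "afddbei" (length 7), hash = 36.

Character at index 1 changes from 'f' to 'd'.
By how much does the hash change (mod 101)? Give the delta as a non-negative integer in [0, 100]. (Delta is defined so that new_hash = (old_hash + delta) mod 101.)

Delta formula: (val(new) - val(old)) * B^(n-1-k) mod M
  val('d') - val('f') = 4 - 6 = -2
  B^(n-1-k) = 7^5 mod 101 = 41
  Delta = -2 * 41 mod 101 = 19

Answer: 19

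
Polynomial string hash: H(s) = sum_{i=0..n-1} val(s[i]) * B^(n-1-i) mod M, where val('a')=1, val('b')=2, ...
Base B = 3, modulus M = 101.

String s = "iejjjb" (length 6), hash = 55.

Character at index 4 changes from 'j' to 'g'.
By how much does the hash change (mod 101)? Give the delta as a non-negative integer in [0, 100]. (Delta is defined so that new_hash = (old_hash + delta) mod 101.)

Delta formula: (val(new) - val(old)) * B^(n-1-k) mod M
  val('g') - val('j') = 7 - 10 = -3
  B^(n-1-k) = 3^1 mod 101 = 3
  Delta = -3 * 3 mod 101 = 92

Answer: 92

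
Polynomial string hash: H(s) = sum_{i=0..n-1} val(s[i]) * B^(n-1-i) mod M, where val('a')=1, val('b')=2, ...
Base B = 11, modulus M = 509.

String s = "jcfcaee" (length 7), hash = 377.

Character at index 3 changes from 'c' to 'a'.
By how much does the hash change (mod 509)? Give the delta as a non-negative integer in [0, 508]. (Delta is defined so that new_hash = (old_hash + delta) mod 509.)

Answer: 392

Derivation:
Delta formula: (val(new) - val(old)) * B^(n-1-k) mod M
  val('a') - val('c') = 1 - 3 = -2
  B^(n-1-k) = 11^3 mod 509 = 313
  Delta = -2 * 313 mod 509 = 392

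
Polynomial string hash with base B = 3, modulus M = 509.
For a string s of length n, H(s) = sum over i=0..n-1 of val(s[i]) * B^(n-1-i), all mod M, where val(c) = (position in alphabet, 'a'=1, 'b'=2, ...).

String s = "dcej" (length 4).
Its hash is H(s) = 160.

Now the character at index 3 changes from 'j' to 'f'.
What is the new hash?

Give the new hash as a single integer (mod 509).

Answer: 156

Derivation:
val('j') = 10, val('f') = 6
Position k = 3, exponent = n-1-k = 0
B^0 mod M = 3^0 mod 509 = 1
Delta = (6 - 10) * 1 mod 509 = 505
New hash = (160 + 505) mod 509 = 156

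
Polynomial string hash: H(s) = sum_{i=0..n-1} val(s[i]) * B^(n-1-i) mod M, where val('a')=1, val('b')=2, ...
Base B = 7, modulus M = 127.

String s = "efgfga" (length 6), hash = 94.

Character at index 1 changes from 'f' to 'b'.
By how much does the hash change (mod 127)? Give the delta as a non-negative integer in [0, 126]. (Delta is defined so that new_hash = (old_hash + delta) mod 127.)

Delta formula: (val(new) - val(old)) * B^(n-1-k) mod M
  val('b') - val('f') = 2 - 6 = -4
  B^(n-1-k) = 7^4 mod 127 = 115
  Delta = -4 * 115 mod 127 = 48

Answer: 48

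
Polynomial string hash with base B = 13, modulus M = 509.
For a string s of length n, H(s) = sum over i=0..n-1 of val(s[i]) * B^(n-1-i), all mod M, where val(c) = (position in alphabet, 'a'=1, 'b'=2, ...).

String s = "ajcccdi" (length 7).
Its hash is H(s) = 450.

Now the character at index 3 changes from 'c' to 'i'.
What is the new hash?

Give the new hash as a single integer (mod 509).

Answer: 398

Derivation:
val('c') = 3, val('i') = 9
Position k = 3, exponent = n-1-k = 3
B^3 mod M = 13^3 mod 509 = 161
Delta = (9 - 3) * 161 mod 509 = 457
New hash = (450 + 457) mod 509 = 398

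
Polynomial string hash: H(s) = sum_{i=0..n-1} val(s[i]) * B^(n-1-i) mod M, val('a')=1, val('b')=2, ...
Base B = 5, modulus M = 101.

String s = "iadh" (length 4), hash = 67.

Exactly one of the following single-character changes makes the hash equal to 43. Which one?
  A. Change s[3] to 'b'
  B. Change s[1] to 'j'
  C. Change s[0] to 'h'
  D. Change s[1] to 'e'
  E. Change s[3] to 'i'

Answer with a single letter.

Answer: C

Derivation:
Option A: s[3]='h'->'b', delta=(2-8)*5^0 mod 101 = 95, hash=67+95 mod 101 = 61
Option B: s[1]='a'->'j', delta=(10-1)*5^2 mod 101 = 23, hash=67+23 mod 101 = 90
Option C: s[0]='i'->'h', delta=(8-9)*5^3 mod 101 = 77, hash=67+77 mod 101 = 43 <-- target
Option D: s[1]='a'->'e', delta=(5-1)*5^2 mod 101 = 100, hash=67+100 mod 101 = 66
Option E: s[3]='h'->'i', delta=(9-8)*5^0 mod 101 = 1, hash=67+1 mod 101 = 68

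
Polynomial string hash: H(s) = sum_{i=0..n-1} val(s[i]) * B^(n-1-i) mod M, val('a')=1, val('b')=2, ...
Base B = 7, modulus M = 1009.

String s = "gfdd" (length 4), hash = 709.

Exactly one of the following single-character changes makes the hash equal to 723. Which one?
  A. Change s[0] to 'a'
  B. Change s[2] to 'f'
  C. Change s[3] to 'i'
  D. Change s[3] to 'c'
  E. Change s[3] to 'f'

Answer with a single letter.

Option A: s[0]='g'->'a', delta=(1-7)*7^3 mod 1009 = 969, hash=709+969 mod 1009 = 669
Option B: s[2]='d'->'f', delta=(6-4)*7^1 mod 1009 = 14, hash=709+14 mod 1009 = 723 <-- target
Option C: s[3]='d'->'i', delta=(9-4)*7^0 mod 1009 = 5, hash=709+5 mod 1009 = 714
Option D: s[3]='d'->'c', delta=(3-4)*7^0 mod 1009 = 1008, hash=709+1008 mod 1009 = 708
Option E: s[3]='d'->'f', delta=(6-4)*7^0 mod 1009 = 2, hash=709+2 mod 1009 = 711

Answer: B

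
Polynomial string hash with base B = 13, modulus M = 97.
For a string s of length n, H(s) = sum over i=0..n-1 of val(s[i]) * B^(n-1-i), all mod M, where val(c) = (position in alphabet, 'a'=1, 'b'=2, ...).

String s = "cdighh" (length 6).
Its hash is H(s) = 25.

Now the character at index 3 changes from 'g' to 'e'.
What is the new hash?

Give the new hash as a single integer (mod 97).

Answer: 75

Derivation:
val('g') = 7, val('e') = 5
Position k = 3, exponent = n-1-k = 2
B^2 mod M = 13^2 mod 97 = 72
Delta = (5 - 7) * 72 mod 97 = 50
New hash = (25 + 50) mod 97 = 75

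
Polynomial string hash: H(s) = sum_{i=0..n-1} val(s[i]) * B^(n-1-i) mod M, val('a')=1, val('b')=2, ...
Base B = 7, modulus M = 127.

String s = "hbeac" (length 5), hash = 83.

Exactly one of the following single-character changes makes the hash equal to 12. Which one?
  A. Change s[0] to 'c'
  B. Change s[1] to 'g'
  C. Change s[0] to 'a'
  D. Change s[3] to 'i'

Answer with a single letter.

Answer: D

Derivation:
Option A: s[0]='h'->'c', delta=(3-8)*7^4 mod 127 = 60, hash=83+60 mod 127 = 16
Option B: s[1]='b'->'g', delta=(7-2)*7^3 mod 127 = 64, hash=83+64 mod 127 = 20
Option C: s[0]='h'->'a', delta=(1-8)*7^4 mod 127 = 84, hash=83+84 mod 127 = 40
Option D: s[3]='a'->'i', delta=(9-1)*7^1 mod 127 = 56, hash=83+56 mod 127 = 12 <-- target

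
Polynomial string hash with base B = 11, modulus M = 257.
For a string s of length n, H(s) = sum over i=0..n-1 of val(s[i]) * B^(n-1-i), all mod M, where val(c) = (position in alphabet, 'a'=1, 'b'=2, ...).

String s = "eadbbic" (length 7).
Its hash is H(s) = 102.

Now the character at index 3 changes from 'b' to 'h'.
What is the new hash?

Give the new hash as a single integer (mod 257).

val('b') = 2, val('h') = 8
Position k = 3, exponent = n-1-k = 3
B^3 mod M = 11^3 mod 257 = 46
Delta = (8 - 2) * 46 mod 257 = 19
New hash = (102 + 19) mod 257 = 121

Answer: 121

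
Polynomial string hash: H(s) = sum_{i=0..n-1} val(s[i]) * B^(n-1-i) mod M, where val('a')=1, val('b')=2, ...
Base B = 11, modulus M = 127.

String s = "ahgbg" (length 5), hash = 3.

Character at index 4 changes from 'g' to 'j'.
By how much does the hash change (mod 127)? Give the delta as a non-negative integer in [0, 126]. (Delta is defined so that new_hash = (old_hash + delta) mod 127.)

Answer: 3

Derivation:
Delta formula: (val(new) - val(old)) * B^(n-1-k) mod M
  val('j') - val('g') = 10 - 7 = 3
  B^(n-1-k) = 11^0 mod 127 = 1
  Delta = 3 * 1 mod 127 = 3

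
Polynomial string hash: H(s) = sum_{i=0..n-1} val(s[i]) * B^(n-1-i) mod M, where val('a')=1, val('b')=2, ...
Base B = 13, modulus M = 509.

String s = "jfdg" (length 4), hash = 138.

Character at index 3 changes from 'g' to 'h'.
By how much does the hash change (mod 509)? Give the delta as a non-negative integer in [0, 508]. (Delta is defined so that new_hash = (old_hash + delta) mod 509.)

Delta formula: (val(new) - val(old)) * B^(n-1-k) mod M
  val('h') - val('g') = 8 - 7 = 1
  B^(n-1-k) = 13^0 mod 509 = 1
  Delta = 1 * 1 mod 509 = 1

Answer: 1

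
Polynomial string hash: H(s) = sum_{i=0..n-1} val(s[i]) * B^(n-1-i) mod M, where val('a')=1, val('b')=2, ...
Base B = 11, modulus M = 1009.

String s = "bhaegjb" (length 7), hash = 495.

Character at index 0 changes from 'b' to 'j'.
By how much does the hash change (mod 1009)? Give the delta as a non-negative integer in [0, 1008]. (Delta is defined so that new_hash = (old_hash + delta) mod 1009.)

Delta formula: (val(new) - val(old)) * B^(n-1-k) mod M
  val('j') - val('b') = 10 - 2 = 8
  B^(n-1-k) = 11^6 mod 1009 = 766
  Delta = 8 * 766 mod 1009 = 74

Answer: 74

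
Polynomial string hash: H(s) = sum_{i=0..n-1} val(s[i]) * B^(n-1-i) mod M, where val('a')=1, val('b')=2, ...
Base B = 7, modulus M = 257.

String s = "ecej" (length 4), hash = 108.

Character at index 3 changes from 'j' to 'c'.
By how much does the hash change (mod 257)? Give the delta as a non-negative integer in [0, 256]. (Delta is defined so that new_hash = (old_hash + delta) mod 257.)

Delta formula: (val(new) - val(old)) * B^(n-1-k) mod M
  val('c') - val('j') = 3 - 10 = -7
  B^(n-1-k) = 7^0 mod 257 = 1
  Delta = -7 * 1 mod 257 = 250

Answer: 250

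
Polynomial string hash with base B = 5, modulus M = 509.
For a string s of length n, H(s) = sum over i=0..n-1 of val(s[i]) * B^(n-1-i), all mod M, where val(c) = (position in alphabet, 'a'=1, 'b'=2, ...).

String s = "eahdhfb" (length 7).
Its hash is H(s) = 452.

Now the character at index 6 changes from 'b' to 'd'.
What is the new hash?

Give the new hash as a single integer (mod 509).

Answer: 454

Derivation:
val('b') = 2, val('d') = 4
Position k = 6, exponent = n-1-k = 0
B^0 mod M = 5^0 mod 509 = 1
Delta = (4 - 2) * 1 mod 509 = 2
New hash = (452 + 2) mod 509 = 454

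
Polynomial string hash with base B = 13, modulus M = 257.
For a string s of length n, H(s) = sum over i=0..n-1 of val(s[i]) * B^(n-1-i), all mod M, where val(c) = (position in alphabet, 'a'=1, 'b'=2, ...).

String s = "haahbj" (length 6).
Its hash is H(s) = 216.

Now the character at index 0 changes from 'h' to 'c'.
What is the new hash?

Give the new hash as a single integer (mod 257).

val('h') = 8, val('c') = 3
Position k = 0, exponent = n-1-k = 5
B^5 mod M = 13^5 mod 257 = 185
Delta = (3 - 8) * 185 mod 257 = 103
New hash = (216 + 103) mod 257 = 62

Answer: 62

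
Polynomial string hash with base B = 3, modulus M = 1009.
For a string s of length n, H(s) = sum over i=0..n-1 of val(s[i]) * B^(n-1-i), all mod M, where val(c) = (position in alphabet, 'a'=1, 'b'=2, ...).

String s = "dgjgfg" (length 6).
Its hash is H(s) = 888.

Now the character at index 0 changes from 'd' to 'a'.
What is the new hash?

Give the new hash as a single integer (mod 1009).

Answer: 159

Derivation:
val('d') = 4, val('a') = 1
Position k = 0, exponent = n-1-k = 5
B^5 mod M = 3^5 mod 1009 = 243
Delta = (1 - 4) * 243 mod 1009 = 280
New hash = (888 + 280) mod 1009 = 159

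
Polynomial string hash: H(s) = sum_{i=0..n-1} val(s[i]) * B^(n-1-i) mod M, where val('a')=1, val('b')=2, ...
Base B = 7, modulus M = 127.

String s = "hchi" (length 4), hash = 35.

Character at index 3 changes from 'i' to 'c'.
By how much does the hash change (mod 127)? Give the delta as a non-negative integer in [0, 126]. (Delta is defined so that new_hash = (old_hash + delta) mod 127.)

Answer: 121

Derivation:
Delta formula: (val(new) - val(old)) * B^(n-1-k) mod M
  val('c') - val('i') = 3 - 9 = -6
  B^(n-1-k) = 7^0 mod 127 = 1
  Delta = -6 * 1 mod 127 = 121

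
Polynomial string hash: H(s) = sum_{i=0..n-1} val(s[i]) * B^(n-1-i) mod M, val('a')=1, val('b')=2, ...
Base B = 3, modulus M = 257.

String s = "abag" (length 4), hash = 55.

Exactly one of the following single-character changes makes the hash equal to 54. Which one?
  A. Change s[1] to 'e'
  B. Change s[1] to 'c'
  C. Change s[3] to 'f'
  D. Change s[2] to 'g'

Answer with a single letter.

Option A: s[1]='b'->'e', delta=(5-2)*3^2 mod 257 = 27, hash=55+27 mod 257 = 82
Option B: s[1]='b'->'c', delta=(3-2)*3^2 mod 257 = 9, hash=55+9 mod 257 = 64
Option C: s[3]='g'->'f', delta=(6-7)*3^0 mod 257 = 256, hash=55+256 mod 257 = 54 <-- target
Option D: s[2]='a'->'g', delta=(7-1)*3^1 mod 257 = 18, hash=55+18 mod 257 = 73

Answer: C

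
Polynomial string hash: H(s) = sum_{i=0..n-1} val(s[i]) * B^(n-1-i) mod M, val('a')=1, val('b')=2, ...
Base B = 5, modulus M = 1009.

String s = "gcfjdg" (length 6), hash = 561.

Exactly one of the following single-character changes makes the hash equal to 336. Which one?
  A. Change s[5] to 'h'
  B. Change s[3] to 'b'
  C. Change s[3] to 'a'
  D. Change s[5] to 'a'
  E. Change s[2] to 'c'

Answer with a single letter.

Option A: s[5]='g'->'h', delta=(8-7)*5^0 mod 1009 = 1, hash=561+1 mod 1009 = 562
Option B: s[3]='j'->'b', delta=(2-10)*5^2 mod 1009 = 809, hash=561+809 mod 1009 = 361
Option C: s[3]='j'->'a', delta=(1-10)*5^2 mod 1009 = 784, hash=561+784 mod 1009 = 336 <-- target
Option D: s[5]='g'->'a', delta=(1-7)*5^0 mod 1009 = 1003, hash=561+1003 mod 1009 = 555
Option E: s[2]='f'->'c', delta=(3-6)*5^3 mod 1009 = 634, hash=561+634 mod 1009 = 186

Answer: C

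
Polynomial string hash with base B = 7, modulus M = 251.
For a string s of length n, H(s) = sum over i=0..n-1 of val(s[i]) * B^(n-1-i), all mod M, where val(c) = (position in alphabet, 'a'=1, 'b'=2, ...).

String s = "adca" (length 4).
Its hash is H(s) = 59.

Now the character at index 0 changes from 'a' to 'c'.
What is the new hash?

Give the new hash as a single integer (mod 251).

Answer: 243

Derivation:
val('a') = 1, val('c') = 3
Position k = 0, exponent = n-1-k = 3
B^3 mod M = 7^3 mod 251 = 92
Delta = (3 - 1) * 92 mod 251 = 184
New hash = (59 + 184) mod 251 = 243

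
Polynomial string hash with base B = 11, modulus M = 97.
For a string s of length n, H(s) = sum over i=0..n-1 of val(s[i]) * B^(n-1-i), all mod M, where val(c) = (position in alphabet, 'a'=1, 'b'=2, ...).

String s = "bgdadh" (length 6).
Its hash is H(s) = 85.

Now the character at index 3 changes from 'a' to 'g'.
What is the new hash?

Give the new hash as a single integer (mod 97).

val('a') = 1, val('g') = 7
Position k = 3, exponent = n-1-k = 2
B^2 mod M = 11^2 mod 97 = 24
Delta = (7 - 1) * 24 mod 97 = 47
New hash = (85 + 47) mod 97 = 35

Answer: 35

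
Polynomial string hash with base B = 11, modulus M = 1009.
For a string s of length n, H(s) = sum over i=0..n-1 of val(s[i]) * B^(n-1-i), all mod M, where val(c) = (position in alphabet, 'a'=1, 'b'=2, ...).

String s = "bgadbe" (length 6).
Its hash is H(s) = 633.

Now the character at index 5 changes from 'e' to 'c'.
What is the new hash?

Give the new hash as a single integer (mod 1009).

val('e') = 5, val('c') = 3
Position k = 5, exponent = n-1-k = 0
B^0 mod M = 11^0 mod 1009 = 1
Delta = (3 - 5) * 1 mod 1009 = 1007
New hash = (633 + 1007) mod 1009 = 631

Answer: 631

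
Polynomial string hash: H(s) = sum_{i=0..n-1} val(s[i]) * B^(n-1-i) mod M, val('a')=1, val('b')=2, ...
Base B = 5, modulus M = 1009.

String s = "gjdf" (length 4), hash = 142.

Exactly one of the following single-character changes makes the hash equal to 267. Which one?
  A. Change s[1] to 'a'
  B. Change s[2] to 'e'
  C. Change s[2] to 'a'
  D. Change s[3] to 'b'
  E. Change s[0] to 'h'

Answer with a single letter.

Option A: s[1]='j'->'a', delta=(1-10)*5^2 mod 1009 = 784, hash=142+784 mod 1009 = 926
Option B: s[2]='d'->'e', delta=(5-4)*5^1 mod 1009 = 5, hash=142+5 mod 1009 = 147
Option C: s[2]='d'->'a', delta=(1-4)*5^1 mod 1009 = 994, hash=142+994 mod 1009 = 127
Option D: s[3]='f'->'b', delta=(2-6)*5^0 mod 1009 = 1005, hash=142+1005 mod 1009 = 138
Option E: s[0]='g'->'h', delta=(8-7)*5^3 mod 1009 = 125, hash=142+125 mod 1009 = 267 <-- target

Answer: E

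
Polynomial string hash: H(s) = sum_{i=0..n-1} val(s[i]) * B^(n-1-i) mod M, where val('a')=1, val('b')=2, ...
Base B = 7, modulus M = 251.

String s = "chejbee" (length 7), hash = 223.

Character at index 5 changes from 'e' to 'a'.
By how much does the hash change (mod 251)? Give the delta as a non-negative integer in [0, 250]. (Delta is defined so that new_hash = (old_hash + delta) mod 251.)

Delta formula: (val(new) - val(old)) * B^(n-1-k) mod M
  val('a') - val('e') = 1 - 5 = -4
  B^(n-1-k) = 7^1 mod 251 = 7
  Delta = -4 * 7 mod 251 = 223

Answer: 223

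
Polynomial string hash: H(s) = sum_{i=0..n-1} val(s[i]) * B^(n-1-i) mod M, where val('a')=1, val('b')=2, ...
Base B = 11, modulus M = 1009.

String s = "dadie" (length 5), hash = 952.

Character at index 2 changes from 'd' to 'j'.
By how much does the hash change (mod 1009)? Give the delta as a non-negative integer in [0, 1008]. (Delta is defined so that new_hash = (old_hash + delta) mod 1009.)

Answer: 726

Derivation:
Delta formula: (val(new) - val(old)) * B^(n-1-k) mod M
  val('j') - val('d') = 10 - 4 = 6
  B^(n-1-k) = 11^2 mod 1009 = 121
  Delta = 6 * 121 mod 1009 = 726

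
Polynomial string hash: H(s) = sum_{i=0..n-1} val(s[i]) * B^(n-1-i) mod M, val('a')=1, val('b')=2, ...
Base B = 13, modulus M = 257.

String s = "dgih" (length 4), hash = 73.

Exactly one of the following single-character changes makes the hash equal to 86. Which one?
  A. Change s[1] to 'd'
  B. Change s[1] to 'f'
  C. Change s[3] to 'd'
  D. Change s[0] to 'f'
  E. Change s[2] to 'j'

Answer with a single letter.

Answer: E

Derivation:
Option A: s[1]='g'->'d', delta=(4-7)*13^2 mod 257 = 7, hash=73+7 mod 257 = 80
Option B: s[1]='g'->'f', delta=(6-7)*13^2 mod 257 = 88, hash=73+88 mod 257 = 161
Option C: s[3]='h'->'d', delta=(4-8)*13^0 mod 257 = 253, hash=73+253 mod 257 = 69
Option D: s[0]='d'->'f', delta=(6-4)*13^3 mod 257 = 25, hash=73+25 mod 257 = 98
Option E: s[2]='i'->'j', delta=(10-9)*13^1 mod 257 = 13, hash=73+13 mod 257 = 86 <-- target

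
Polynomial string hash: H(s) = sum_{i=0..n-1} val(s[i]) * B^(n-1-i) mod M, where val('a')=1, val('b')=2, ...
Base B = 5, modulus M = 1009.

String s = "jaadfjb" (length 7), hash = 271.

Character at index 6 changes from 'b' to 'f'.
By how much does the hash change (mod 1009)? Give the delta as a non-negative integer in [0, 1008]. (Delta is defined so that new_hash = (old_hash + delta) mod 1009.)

Answer: 4

Derivation:
Delta formula: (val(new) - val(old)) * B^(n-1-k) mod M
  val('f') - val('b') = 6 - 2 = 4
  B^(n-1-k) = 5^0 mod 1009 = 1
  Delta = 4 * 1 mod 1009 = 4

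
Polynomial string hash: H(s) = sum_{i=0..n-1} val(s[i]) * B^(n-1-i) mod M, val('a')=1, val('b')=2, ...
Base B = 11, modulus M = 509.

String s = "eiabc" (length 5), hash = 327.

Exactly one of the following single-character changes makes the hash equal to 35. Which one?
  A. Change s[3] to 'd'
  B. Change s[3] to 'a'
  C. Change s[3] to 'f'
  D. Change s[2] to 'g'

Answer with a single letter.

Answer: D

Derivation:
Option A: s[3]='b'->'d', delta=(4-2)*11^1 mod 509 = 22, hash=327+22 mod 509 = 349
Option B: s[3]='b'->'a', delta=(1-2)*11^1 mod 509 = 498, hash=327+498 mod 509 = 316
Option C: s[3]='b'->'f', delta=(6-2)*11^1 mod 509 = 44, hash=327+44 mod 509 = 371
Option D: s[2]='a'->'g', delta=(7-1)*11^2 mod 509 = 217, hash=327+217 mod 509 = 35 <-- target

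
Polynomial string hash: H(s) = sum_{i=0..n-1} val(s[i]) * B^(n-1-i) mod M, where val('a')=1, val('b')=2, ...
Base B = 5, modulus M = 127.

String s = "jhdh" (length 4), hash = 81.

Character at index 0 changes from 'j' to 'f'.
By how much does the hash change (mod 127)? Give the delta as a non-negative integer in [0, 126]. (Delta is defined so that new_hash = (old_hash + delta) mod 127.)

Delta formula: (val(new) - val(old)) * B^(n-1-k) mod M
  val('f') - val('j') = 6 - 10 = -4
  B^(n-1-k) = 5^3 mod 127 = 125
  Delta = -4 * 125 mod 127 = 8

Answer: 8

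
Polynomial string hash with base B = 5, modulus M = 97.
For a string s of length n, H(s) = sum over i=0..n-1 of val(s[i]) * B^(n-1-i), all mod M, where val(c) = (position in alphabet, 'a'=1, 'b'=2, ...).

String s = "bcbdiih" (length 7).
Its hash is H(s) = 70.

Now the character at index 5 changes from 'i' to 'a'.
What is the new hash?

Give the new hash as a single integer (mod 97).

Answer: 30

Derivation:
val('i') = 9, val('a') = 1
Position k = 5, exponent = n-1-k = 1
B^1 mod M = 5^1 mod 97 = 5
Delta = (1 - 9) * 5 mod 97 = 57
New hash = (70 + 57) mod 97 = 30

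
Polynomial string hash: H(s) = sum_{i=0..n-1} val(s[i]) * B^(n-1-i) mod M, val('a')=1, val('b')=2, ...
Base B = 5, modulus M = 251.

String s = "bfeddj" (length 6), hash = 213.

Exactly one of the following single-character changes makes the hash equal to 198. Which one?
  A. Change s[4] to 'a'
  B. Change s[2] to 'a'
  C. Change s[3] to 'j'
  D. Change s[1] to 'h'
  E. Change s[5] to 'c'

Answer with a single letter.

Answer: A

Derivation:
Option A: s[4]='d'->'a', delta=(1-4)*5^1 mod 251 = 236, hash=213+236 mod 251 = 198 <-- target
Option B: s[2]='e'->'a', delta=(1-5)*5^3 mod 251 = 2, hash=213+2 mod 251 = 215
Option C: s[3]='d'->'j', delta=(10-4)*5^2 mod 251 = 150, hash=213+150 mod 251 = 112
Option D: s[1]='f'->'h', delta=(8-6)*5^4 mod 251 = 246, hash=213+246 mod 251 = 208
Option E: s[5]='j'->'c', delta=(3-10)*5^0 mod 251 = 244, hash=213+244 mod 251 = 206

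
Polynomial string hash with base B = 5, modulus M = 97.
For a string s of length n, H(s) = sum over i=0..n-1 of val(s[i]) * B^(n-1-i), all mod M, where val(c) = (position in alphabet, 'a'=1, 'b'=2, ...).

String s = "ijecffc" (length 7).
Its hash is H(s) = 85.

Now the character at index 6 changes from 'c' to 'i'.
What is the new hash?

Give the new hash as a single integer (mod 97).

Answer: 91

Derivation:
val('c') = 3, val('i') = 9
Position k = 6, exponent = n-1-k = 0
B^0 mod M = 5^0 mod 97 = 1
Delta = (9 - 3) * 1 mod 97 = 6
New hash = (85 + 6) mod 97 = 91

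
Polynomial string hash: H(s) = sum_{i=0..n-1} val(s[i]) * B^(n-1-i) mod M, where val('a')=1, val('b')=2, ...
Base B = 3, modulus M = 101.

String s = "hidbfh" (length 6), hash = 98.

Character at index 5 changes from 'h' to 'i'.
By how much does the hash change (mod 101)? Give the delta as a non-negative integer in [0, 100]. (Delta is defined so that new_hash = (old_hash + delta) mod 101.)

Answer: 1

Derivation:
Delta formula: (val(new) - val(old)) * B^(n-1-k) mod M
  val('i') - val('h') = 9 - 8 = 1
  B^(n-1-k) = 3^0 mod 101 = 1
  Delta = 1 * 1 mod 101 = 1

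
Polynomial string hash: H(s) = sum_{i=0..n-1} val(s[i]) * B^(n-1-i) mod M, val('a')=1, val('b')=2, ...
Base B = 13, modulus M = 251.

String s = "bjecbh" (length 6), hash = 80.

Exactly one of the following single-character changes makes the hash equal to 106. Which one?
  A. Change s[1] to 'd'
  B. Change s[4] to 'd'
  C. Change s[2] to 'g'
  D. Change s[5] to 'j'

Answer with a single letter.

Answer: B

Derivation:
Option A: s[1]='j'->'d', delta=(4-10)*13^4 mod 251 = 67, hash=80+67 mod 251 = 147
Option B: s[4]='b'->'d', delta=(4-2)*13^1 mod 251 = 26, hash=80+26 mod 251 = 106 <-- target
Option C: s[2]='e'->'g', delta=(7-5)*13^3 mod 251 = 127, hash=80+127 mod 251 = 207
Option D: s[5]='h'->'j', delta=(10-8)*13^0 mod 251 = 2, hash=80+2 mod 251 = 82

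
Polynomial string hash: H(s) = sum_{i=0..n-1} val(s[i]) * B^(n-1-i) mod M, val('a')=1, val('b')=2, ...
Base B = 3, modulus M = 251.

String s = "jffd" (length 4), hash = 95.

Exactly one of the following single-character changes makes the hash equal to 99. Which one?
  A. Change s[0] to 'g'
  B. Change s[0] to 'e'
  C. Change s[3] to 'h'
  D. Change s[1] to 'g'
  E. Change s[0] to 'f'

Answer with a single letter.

Option A: s[0]='j'->'g', delta=(7-10)*3^3 mod 251 = 170, hash=95+170 mod 251 = 14
Option B: s[0]='j'->'e', delta=(5-10)*3^3 mod 251 = 116, hash=95+116 mod 251 = 211
Option C: s[3]='d'->'h', delta=(8-4)*3^0 mod 251 = 4, hash=95+4 mod 251 = 99 <-- target
Option D: s[1]='f'->'g', delta=(7-6)*3^2 mod 251 = 9, hash=95+9 mod 251 = 104
Option E: s[0]='j'->'f', delta=(6-10)*3^3 mod 251 = 143, hash=95+143 mod 251 = 238

Answer: C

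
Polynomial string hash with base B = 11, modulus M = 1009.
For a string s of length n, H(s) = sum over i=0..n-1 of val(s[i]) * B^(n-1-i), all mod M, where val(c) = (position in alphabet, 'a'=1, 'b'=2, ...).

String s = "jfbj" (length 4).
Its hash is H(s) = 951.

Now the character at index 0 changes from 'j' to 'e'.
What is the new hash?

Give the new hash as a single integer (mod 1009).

val('j') = 10, val('e') = 5
Position k = 0, exponent = n-1-k = 3
B^3 mod M = 11^3 mod 1009 = 322
Delta = (5 - 10) * 322 mod 1009 = 408
New hash = (951 + 408) mod 1009 = 350

Answer: 350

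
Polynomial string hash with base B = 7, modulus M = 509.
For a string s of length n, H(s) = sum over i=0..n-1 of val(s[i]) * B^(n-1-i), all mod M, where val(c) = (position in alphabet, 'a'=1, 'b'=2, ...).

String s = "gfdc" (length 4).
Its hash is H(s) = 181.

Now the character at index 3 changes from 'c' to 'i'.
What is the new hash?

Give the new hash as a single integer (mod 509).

val('c') = 3, val('i') = 9
Position k = 3, exponent = n-1-k = 0
B^0 mod M = 7^0 mod 509 = 1
Delta = (9 - 3) * 1 mod 509 = 6
New hash = (181 + 6) mod 509 = 187

Answer: 187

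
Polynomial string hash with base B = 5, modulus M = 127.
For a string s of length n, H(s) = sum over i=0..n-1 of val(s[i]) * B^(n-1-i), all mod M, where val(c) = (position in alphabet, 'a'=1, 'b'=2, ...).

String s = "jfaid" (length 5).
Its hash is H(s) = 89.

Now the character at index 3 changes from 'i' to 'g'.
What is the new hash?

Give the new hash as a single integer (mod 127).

val('i') = 9, val('g') = 7
Position k = 3, exponent = n-1-k = 1
B^1 mod M = 5^1 mod 127 = 5
Delta = (7 - 9) * 5 mod 127 = 117
New hash = (89 + 117) mod 127 = 79

Answer: 79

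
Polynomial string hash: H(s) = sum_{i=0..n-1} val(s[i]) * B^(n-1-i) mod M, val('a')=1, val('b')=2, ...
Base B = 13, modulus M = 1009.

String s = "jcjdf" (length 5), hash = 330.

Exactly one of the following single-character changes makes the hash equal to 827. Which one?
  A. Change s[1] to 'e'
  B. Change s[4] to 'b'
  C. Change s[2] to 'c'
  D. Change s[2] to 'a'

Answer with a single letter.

Option A: s[1]='c'->'e', delta=(5-3)*13^3 mod 1009 = 358, hash=330+358 mod 1009 = 688
Option B: s[4]='f'->'b', delta=(2-6)*13^0 mod 1009 = 1005, hash=330+1005 mod 1009 = 326
Option C: s[2]='j'->'c', delta=(3-10)*13^2 mod 1009 = 835, hash=330+835 mod 1009 = 156
Option D: s[2]='j'->'a', delta=(1-10)*13^2 mod 1009 = 497, hash=330+497 mod 1009 = 827 <-- target

Answer: D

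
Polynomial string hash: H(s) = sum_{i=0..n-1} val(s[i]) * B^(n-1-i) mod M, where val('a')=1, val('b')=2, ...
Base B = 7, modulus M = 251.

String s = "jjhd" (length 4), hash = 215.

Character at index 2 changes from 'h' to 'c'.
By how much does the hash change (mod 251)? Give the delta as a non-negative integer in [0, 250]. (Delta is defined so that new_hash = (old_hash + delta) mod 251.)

Answer: 216

Derivation:
Delta formula: (val(new) - val(old)) * B^(n-1-k) mod M
  val('c') - val('h') = 3 - 8 = -5
  B^(n-1-k) = 7^1 mod 251 = 7
  Delta = -5 * 7 mod 251 = 216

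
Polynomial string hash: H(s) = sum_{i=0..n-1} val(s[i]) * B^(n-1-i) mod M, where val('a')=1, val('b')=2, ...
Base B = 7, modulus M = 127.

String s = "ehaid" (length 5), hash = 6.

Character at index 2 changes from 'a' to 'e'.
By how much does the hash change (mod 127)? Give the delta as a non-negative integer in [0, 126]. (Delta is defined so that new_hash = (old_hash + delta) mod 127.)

Delta formula: (val(new) - val(old)) * B^(n-1-k) mod M
  val('e') - val('a') = 5 - 1 = 4
  B^(n-1-k) = 7^2 mod 127 = 49
  Delta = 4 * 49 mod 127 = 69

Answer: 69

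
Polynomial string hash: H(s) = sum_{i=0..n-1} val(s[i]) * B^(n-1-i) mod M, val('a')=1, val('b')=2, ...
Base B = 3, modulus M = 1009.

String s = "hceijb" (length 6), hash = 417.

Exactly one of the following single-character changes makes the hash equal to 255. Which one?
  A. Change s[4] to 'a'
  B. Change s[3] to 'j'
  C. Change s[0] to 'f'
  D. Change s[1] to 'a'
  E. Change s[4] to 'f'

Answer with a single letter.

Answer: D

Derivation:
Option A: s[4]='j'->'a', delta=(1-10)*3^1 mod 1009 = 982, hash=417+982 mod 1009 = 390
Option B: s[3]='i'->'j', delta=(10-9)*3^2 mod 1009 = 9, hash=417+9 mod 1009 = 426
Option C: s[0]='h'->'f', delta=(6-8)*3^5 mod 1009 = 523, hash=417+523 mod 1009 = 940
Option D: s[1]='c'->'a', delta=(1-3)*3^4 mod 1009 = 847, hash=417+847 mod 1009 = 255 <-- target
Option E: s[4]='j'->'f', delta=(6-10)*3^1 mod 1009 = 997, hash=417+997 mod 1009 = 405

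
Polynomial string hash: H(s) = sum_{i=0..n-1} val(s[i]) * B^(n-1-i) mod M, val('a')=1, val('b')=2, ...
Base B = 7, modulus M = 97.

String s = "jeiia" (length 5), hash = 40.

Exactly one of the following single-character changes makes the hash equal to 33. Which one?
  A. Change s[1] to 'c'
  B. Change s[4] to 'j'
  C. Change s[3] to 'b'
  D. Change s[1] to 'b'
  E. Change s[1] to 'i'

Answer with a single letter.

Answer: A

Derivation:
Option A: s[1]='e'->'c', delta=(3-5)*7^3 mod 97 = 90, hash=40+90 mod 97 = 33 <-- target
Option B: s[4]='a'->'j', delta=(10-1)*7^0 mod 97 = 9, hash=40+9 mod 97 = 49
Option C: s[3]='i'->'b', delta=(2-9)*7^1 mod 97 = 48, hash=40+48 mod 97 = 88
Option D: s[1]='e'->'b', delta=(2-5)*7^3 mod 97 = 38, hash=40+38 mod 97 = 78
Option E: s[1]='e'->'i', delta=(9-5)*7^3 mod 97 = 14, hash=40+14 mod 97 = 54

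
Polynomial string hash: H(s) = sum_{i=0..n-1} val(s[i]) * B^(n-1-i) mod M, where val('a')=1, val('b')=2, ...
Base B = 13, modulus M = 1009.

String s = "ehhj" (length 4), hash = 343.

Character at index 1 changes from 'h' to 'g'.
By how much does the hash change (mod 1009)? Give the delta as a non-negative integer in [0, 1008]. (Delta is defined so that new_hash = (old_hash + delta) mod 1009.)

Answer: 840

Derivation:
Delta formula: (val(new) - val(old)) * B^(n-1-k) mod M
  val('g') - val('h') = 7 - 8 = -1
  B^(n-1-k) = 13^2 mod 1009 = 169
  Delta = -1 * 169 mod 1009 = 840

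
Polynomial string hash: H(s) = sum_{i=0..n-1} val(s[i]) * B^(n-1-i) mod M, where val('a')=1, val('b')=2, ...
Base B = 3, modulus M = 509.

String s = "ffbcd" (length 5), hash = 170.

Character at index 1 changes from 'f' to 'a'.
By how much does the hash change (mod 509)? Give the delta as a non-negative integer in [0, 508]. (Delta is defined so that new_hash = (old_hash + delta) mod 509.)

Answer: 374

Derivation:
Delta formula: (val(new) - val(old)) * B^(n-1-k) mod M
  val('a') - val('f') = 1 - 6 = -5
  B^(n-1-k) = 3^3 mod 509 = 27
  Delta = -5 * 27 mod 509 = 374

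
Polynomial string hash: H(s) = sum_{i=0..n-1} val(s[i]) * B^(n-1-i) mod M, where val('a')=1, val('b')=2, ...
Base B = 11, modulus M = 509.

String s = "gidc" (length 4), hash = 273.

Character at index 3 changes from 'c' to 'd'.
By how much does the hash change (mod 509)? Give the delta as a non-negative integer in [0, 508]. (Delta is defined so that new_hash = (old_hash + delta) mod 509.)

Delta formula: (val(new) - val(old)) * B^(n-1-k) mod M
  val('d') - val('c') = 4 - 3 = 1
  B^(n-1-k) = 11^0 mod 509 = 1
  Delta = 1 * 1 mod 509 = 1

Answer: 1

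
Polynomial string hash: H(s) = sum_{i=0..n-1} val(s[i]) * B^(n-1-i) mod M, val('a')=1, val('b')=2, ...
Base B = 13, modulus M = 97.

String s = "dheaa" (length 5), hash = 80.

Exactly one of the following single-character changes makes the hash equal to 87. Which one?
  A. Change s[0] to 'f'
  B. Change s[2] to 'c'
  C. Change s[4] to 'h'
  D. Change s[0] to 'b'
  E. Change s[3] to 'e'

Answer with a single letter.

Option A: s[0]='d'->'f', delta=(6-4)*13^4 mod 97 = 86, hash=80+86 mod 97 = 69
Option B: s[2]='e'->'c', delta=(3-5)*13^2 mod 97 = 50, hash=80+50 mod 97 = 33
Option C: s[4]='a'->'h', delta=(8-1)*13^0 mod 97 = 7, hash=80+7 mod 97 = 87 <-- target
Option D: s[0]='d'->'b', delta=(2-4)*13^4 mod 97 = 11, hash=80+11 mod 97 = 91
Option E: s[3]='a'->'e', delta=(5-1)*13^1 mod 97 = 52, hash=80+52 mod 97 = 35

Answer: C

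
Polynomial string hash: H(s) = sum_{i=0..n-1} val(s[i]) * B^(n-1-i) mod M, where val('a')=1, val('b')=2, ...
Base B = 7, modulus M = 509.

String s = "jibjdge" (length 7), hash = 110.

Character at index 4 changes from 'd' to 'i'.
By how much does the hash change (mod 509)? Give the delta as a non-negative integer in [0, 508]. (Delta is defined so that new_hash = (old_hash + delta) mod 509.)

Delta formula: (val(new) - val(old)) * B^(n-1-k) mod M
  val('i') - val('d') = 9 - 4 = 5
  B^(n-1-k) = 7^2 mod 509 = 49
  Delta = 5 * 49 mod 509 = 245

Answer: 245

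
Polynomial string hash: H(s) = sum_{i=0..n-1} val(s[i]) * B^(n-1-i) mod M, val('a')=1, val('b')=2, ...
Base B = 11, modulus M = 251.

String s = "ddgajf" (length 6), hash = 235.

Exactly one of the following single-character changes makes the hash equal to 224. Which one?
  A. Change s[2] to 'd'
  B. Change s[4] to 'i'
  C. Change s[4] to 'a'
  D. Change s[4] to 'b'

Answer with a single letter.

Option A: s[2]='g'->'d', delta=(4-7)*11^3 mod 251 = 23, hash=235+23 mod 251 = 7
Option B: s[4]='j'->'i', delta=(9-10)*11^1 mod 251 = 240, hash=235+240 mod 251 = 224 <-- target
Option C: s[4]='j'->'a', delta=(1-10)*11^1 mod 251 = 152, hash=235+152 mod 251 = 136
Option D: s[4]='j'->'b', delta=(2-10)*11^1 mod 251 = 163, hash=235+163 mod 251 = 147

Answer: B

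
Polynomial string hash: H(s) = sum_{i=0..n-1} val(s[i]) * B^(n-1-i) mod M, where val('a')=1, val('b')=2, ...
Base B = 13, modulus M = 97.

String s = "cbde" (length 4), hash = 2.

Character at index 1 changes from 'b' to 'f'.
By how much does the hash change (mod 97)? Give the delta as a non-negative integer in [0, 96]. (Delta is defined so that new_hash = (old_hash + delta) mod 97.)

Answer: 94

Derivation:
Delta formula: (val(new) - val(old)) * B^(n-1-k) mod M
  val('f') - val('b') = 6 - 2 = 4
  B^(n-1-k) = 13^2 mod 97 = 72
  Delta = 4 * 72 mod 97 = 94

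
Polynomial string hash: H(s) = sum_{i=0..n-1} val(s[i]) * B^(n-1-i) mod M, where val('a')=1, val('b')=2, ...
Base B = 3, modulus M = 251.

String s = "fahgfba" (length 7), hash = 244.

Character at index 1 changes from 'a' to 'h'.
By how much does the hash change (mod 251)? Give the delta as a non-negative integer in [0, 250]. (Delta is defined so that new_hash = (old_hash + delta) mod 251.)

Answer: 195

Derivation:
Delta formula: (val(new) - val(old)) * B^(n-1-k) mod M
  val('h') - val('a') = 8 - 1 = 7
  B^(n-1-k) = 3^5 mod 251 = 243
  Delta = 7 * 243 mod 251 = 195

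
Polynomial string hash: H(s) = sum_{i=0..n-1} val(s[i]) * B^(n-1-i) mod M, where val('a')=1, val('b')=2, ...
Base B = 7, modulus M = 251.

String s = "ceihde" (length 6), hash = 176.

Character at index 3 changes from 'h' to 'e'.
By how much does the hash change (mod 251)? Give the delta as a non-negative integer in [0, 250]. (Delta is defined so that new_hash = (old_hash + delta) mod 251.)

Answer: 104

Derivation:
Delta formula: (val(new) - val(old)) * B^(n-1-k) mod M
  val('e') - val('h') = 5 - 8 = -3
  B^(n-1-k) = 7^2 mod 251 = 49
  Delta = -3 * 49 mod 251 = 104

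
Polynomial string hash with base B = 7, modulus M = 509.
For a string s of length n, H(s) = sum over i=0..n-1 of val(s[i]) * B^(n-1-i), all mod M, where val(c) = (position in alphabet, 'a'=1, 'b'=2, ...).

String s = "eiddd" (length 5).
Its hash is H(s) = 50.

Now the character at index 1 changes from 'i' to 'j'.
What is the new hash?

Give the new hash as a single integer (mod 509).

Answer: 393

Derivation:
val('i') = 9, val('j') = 10
Position k = 1, exponent = n-1-k = 3
B^3 mod M = 7^3 mod 509 = 343
Delta = (10 - 9) * 343 mod 509 = 343
New hash = (50 + 343) mod 509 = 393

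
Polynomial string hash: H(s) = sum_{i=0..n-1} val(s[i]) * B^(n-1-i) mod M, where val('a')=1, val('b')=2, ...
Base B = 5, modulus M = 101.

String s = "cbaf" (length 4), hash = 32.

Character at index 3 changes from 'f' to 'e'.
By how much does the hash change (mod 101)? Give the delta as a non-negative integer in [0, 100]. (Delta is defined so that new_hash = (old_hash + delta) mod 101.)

Delta formula: (val(new) - val(old)) * B^(n-1-k) mod M
  val('e') - val('f') = 5 - 6 = -1
  B^(n-1-k) = 5^0 mod 101 = 1
  Delta = -1 * 1 mod 101 = 100

Answer: 100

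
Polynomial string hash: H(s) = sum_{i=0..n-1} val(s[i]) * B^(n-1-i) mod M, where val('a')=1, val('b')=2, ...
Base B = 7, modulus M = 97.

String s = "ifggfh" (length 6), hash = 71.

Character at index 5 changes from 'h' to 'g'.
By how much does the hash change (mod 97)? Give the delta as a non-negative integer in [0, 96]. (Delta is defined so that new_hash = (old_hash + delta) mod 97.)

Delta formula: (val(new) - val(old)) * B^(n-1-k) mod M
  val('g') - val('h') = 7 - 8 = -1
  B^(n-1-k) = 7^0 mod 97 = 1
  Delta = -1 * 1 mod 97 = 96

Answer: 96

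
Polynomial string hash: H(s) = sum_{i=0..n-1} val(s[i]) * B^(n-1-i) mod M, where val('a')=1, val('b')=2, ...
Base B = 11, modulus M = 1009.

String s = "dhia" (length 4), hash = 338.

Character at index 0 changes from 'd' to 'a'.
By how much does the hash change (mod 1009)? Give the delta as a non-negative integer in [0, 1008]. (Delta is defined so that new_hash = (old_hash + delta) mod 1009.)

Delta formula: (val(new) - val(old)) * B^(n-1-k) mod M
  val('a') - val('d') = 1 - 4 = -3
  B^(n-1-k) = 11^3 mod 1009 = 322
  Delta = -3 * 322 mod 1009 = 43

Answer: 43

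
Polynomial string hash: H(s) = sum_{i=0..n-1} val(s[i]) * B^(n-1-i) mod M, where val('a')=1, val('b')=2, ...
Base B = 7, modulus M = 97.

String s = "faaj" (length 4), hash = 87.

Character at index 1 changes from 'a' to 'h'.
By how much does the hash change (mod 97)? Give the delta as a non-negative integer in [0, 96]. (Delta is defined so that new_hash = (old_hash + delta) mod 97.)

Delta formula: (val(new) - val(old)) * B^(n-1-k) mod M
  val('h') - val('a') = 8 - 1 = 7
  B^(n-1-k) = 7^2 mod 97 = 49
  Delta = 7 * 49 mod 97 = 52

Answer: 52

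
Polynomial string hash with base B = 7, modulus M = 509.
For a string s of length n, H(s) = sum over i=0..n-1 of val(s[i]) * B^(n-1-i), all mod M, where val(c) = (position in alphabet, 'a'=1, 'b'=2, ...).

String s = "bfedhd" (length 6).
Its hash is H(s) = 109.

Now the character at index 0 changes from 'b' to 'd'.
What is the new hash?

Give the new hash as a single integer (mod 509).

Answer: 129

Derivation:
val('b') = 2, val('d') = 4
Position k = 0, exponent = n-1-k = 5
B^5 mod M = 7^5 mod 509 = 10
Delta = (4 - 2) * 10 mod 509 = 20
New hash = (109 + 20) mod 509 = 129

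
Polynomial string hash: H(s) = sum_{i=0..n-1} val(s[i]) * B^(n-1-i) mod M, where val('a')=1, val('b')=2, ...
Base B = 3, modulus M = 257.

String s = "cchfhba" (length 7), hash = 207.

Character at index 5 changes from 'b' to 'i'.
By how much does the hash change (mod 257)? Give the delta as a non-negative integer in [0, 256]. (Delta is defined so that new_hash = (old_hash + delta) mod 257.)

Answer: 21

Derivation:
Delta formula: (val(new) - val(old)) * B^(n-1-k) mod M
  val('i') - val('b') = 9 - 2 = 7
  B^(n-1-k) = 3^1 mod 257 = 3
  Delta = 7 * 3 mod 257 = 21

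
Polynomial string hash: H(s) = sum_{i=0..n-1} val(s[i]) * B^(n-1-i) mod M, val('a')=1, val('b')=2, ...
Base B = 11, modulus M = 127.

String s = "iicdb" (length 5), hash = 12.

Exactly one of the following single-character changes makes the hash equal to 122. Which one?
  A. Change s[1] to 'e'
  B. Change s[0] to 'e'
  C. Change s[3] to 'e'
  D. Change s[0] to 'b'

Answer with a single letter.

Option A: s[1]='i'->'e', delta=(5-9)*11^3 mod 127 = 10, hash=12+10 mod 127 = 22
Option B: s[0]='i'->'e', delta=(5-9)*11^4 mod 127 = 110, hash=12+110 mod 127 = 122 <-- target
Option C: s[3]='d'->'e', delta=(5-4)*11^1 mod 127 = 11, hash=12+11 mod 127 = 23
Option D: s[0]='i'->'b', delta=(2-9)*11^4 mod 127 = 2, hash=12+2 mod 127 = 14

Answer: B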